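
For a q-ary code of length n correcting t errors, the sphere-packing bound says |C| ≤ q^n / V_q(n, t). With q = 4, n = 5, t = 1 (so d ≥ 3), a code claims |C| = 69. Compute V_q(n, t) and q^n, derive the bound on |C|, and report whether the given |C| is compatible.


V_q(n, t) = 16, q^n = 1024, Hamming bound = 64, |C| = 69 > bound (violated).

Step 1: Compute V_q(n, t) = Σ_{j=0}^1 C(n, j) (q−1)^j.
  j = 0: C(5,0)·(3)^0 = 1·1 = 1.
  j = 1: C(5,1)·(3)^1 = 5·3 = 15.
  V_q(n, t) = 1 + 15 = 16.
Step 2: q^n = 4^5 = 1024.
Step 3: Hamming bound ⌊q^n / V_q(n,t)⌋ = ⌊1024/16⌋ = 64.
Step 4: Compare |C| = 69 to 64: violated.
The claimed |C| lies above the Hamming bound, so no 4-ary code of length 5 with d ≥ 3 can have 69 codewords.


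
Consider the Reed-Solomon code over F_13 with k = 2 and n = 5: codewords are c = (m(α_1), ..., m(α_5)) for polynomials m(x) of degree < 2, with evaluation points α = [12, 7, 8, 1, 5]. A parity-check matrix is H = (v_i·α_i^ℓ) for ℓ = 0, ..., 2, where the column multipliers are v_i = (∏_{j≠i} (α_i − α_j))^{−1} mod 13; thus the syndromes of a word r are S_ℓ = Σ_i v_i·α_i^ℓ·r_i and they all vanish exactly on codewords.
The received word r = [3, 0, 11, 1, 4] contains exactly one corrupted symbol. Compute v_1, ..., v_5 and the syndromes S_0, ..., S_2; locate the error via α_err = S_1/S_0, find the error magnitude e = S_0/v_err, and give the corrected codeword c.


S = (1, 1, 1), error at position 4, error magnitude e = 2, c = [3, 0, 11, 12, 4].

Step 1: column multipliers v_i = (∏_{j≠i}(α_i − α_j))^{−1} mod 13.
  i = 1 (α = 12): (12−7)(12−8)(12−1)(12−5) = 5·4·11·7 = 1540 ≡ 6, so v_1 = 6^{−1} = 11 (mod 13).
  i = 2 (α = 7): (7−12)(7−8)(7−1)(7−5) = (−5)·(−1)·6·2 = 60 ≡ 8, so v_2 = 8^{−1} = 5 (mod 13).
  i = 3 (α = 8): (8−12)(8−7)(8−1)(8−5) = (−4)·1·7·3 = −84 ≡ 7, so v_3 = 7^{−1} = 2 (mod 13).
  i = 4 (α = 1): (1−12)(1−7)(1−8)(1−5) = (−11)·(−6)·(−7)·(−4) = 1848 ≡ 2, so v_4 = 2^{−1} = 7 (mod 13).
  i = 5 (α = 5): (5−12)(5−7)(5−8)(5−1) = (−7)·(−2)·(−3)·4 = −168 ≡ 1, so v_5 = 1^{−1} = 1 (mod 13).
  v = [11, 5, 2, 7, 1].
Step 2: syndromes of r = [3, 0, 11, 1, 4] (all sums mod 13).
  S_0 = Σ v_i r_i = 11·3 + 5·0 + 2·11 + 7·1 + 1·4 = 66 ≡ 1.
  S_1 = Σ v_i α_i r_i = 11·12·3 + 5·7·0 + 2·8·11 + 7·1·1 + 1·5·4 = 599 ≡ 1.
  α_i^2 mod 13 = [1, 10, 12, 1, 12].
  S_2 = Σ v_i α_i^2 r_i = 11·1·3 + 5·10·0 + 2·12·11 + 7·1·1 + 1·12·4 = 352 ≡ 1.
  S = (1, 1, 1) ≠ 0, so r is not a codeword (an error is present).
Step 3: locate the error. For a single error e at position i, S_ℓ = v_i·e·α_i^ℓ, so α_err = S_1/S_0.
  S_0^{−1} = 1^{−1} = 1 (mod 13), so α_err = 1·1 = 1 ≡ 1 = α_4. Error position i = 4.
  Consistency check: S_2/S_1 = 1·1 = 1 ≡ 1 = α_err ✓ (single-error assumption holds).
Step 4: error magnitude e = S_0/v_4 = S_0·∏_{j≠4}(α_4 − α_j) = 1·2 = 2 ≡ 2 (mod 13).
Step 5: correct position 4: c_4 = r_4 − e = 1 − 2 ≡ 12 (mod 13). Hence c = [3, 0, 11, 12, 4].
  Check: interpolating c through the α_i gives m(x) = 1 + 11·x (degree < 2) with m(α_i) = c_i for every i, so c is indeed a codeword.


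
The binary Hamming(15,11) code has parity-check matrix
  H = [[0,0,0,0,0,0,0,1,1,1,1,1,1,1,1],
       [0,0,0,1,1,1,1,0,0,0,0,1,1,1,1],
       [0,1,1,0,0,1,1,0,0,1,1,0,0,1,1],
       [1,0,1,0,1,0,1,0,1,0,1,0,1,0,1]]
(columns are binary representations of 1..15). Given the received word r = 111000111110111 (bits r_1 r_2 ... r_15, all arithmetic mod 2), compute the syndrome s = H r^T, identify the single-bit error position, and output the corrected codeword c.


s = (1, 0, 1, 1)^T, error position = 11, corrected codeword c = 111000111100111

Compute s = H r^T mod 2 one row at a time:
  s_1 = 1 + 1 + 1 + 1 + 0 + 1 + 1 + 1 = 7 ≡ 1 (mod 2).
  s_2 = 0 + 0 + 0 + 1 + 0 + 1 + 1 + 1 = 4 ≡ 0 (mod 2).
  s_3 = 1 + 1 + 0 + 1 + 1 + 1 + 1 + 1 = 7 ≡ 1 (mod 2).
  s_4 = 1 + 1 + 0 + 1 + 1 + 1 + 1 + 1 = 7 ≡ 1 (mod 2).
s = (1, 0, 1, 1)^T — this equals column 11 of H (binary 1011), so error is at position 11.
Correct: flip bit 11 of r = 111000111110111 to get c = 111000111100111.


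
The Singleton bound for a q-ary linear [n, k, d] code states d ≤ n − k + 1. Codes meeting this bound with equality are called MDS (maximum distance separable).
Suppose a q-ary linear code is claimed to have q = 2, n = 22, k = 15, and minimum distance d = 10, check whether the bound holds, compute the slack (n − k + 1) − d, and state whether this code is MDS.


Singleton RHS = n − k + 1 = 8, slack = -2, bound violated (no such code; not MDS).

Singleton bound: d ≤ n − k + 1.
Here n = 22, k = 15, so n − k + 1 = 8.
Given d = 10, check d ≤ 8: NO.
Slack = (n − k + 1) − d = -2.
The slack is negative: d = 10 exceeds n − k + 1 = 8 by 2, so the Singleton bound is violated and no linear [22, 15, 10]_2 code can exist. In particular it is not MDS (MDS requires d = n − k + 1 exactly).
Description: the claimed parameters are [22, 15, 10]_2; such a code would be impossible (violates the Singleton bound).


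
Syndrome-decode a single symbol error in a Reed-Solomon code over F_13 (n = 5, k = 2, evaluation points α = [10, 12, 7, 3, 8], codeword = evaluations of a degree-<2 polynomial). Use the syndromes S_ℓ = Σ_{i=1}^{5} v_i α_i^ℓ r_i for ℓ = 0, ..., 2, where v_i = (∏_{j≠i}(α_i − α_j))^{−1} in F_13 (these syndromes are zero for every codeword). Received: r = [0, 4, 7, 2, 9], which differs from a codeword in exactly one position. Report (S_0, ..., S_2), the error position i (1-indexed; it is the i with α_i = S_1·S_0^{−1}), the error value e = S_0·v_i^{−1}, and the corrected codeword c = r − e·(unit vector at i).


S = (10, 4, 12), error at position 4, error magnitude e = 3, c = [0, 4, 7, 12, 9].

Step 1: column multipliers v_i = (∏_{j≠i}(α_i − α_j))^{−1} mod 13.
  i = 1 (α = 10): (10−12)(10−7)(10−3)(10−8) = (−2)·3·7·2 = −84 ≡ 7, so v_1 = 7^{−1} = 2 (mod 13).
  i = 2 (α = 12): (12−10)(12−7)(12−3)(12−8) = 2·5·9·4 = 360 ≡ 9, so v_2 = 9^{−1} = 3 (mod 13).
  i = 3 (α = 7): (7−10)(7−12)(7−3)(7−8) = (−3)·(−5)·4·(−1) = −60 ≡ 5, so v_3 = 5^{−1} = 8 (mod 13).
  i = 4 (α = 3): (3−10)(3−12)(3−7)(3−8) = (−7)·(−9)·(−4)·(−5) = 1260 ≡ 12, so v_4 = 12^{−1} = 12 (mod 13).
  i = 5 (α = 8): (8−10)(8−12)(8−7)(8−3) = (−2)·(−4)·1·5 = 40 ≡ 1, so v_5 = 1^{−1} = 1 (mod 13).
  v = [2, 3, 8, 12, 1].
Step 2: syndromes of r = [0, 4, 7, 2, 9] (all sums mod 13).
  S_0 = Σ v_i r_i = 2·0 + 3·4 + 8·7 + 12·2 + 1·9 = 101 ≡ 10.
  S_1 = Σ v_i α_i r_i = 2·10·0 + 3·12·4 + 8·7·7 + 12·3·2 + 1·8·9 = 680 ≡ 4.
  α_i^2 mod 13 = [9, 1, 10, 9, 12].
  S_2 = Σ v_i α_i^2 r_i = 2·9·0 + 3·1·4 + 8·10·7 + 12·9·2 + 1·12·9 = 896 ≡ 12.
  S = (10, 4, 12) ≠ 0, so r is not a codeword (an error is present).
Step 3: locate the error. For a single error e at position i, S_ℓ = v_i·e·α_i^ℓ, so α_err = S_1/S_0.
  S_0^{−1} = 10^{−1} = 4 (mod 13), so α_err = 4·4 = 16 ≡ 3 = α_4. Error position i = 4.
  Consistency check: S_2/S_1 = 12·10 = 120 ≡ 3 = α_err ✓ (single-error assumption holds).
Step 4: error magnitude e = S_0/v_4 = S_0·∏_{j≠4}(α_4 − α_j) = 10·12 = 120 ≡ 3 (mod 13).
Step 5: correct position 4: c_4 = r_4 − e = 2 − 3 ≡ 12 (mod 13). Hence c = [0, 4, 7, 12, 9].
  Check: interpolating c through the α_i gives m(x) = 6 + 2·x (degree < 2) with m(α_i) = c_i for every i, so c is indeed a codeword.


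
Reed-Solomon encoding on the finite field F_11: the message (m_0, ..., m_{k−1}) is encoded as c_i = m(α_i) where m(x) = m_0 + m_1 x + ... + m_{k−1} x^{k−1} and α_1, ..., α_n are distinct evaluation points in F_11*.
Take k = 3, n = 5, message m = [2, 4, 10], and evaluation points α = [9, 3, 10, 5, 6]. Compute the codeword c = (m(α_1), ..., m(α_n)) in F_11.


c = [1, 5, 8, 8, 1]

Message polynomial: m(x) = 2 + 4·x + 10·x^2 (mod 11).
For each evaluation point α_i, compute m(α_i) mod 11:
  α_1 = 9: Horner steps 10 → 6 → 1, so m(9) = 1.
  α_2 = 3: Horner steps 10 → 1 → 5, so m(3) = 5.
  α_3 = 10: Horner steps 10 → 5 → 8, so m(10) = 8.
  α_4 = 5: Horner steps 10 → 10 → 8, so m(5) = 8.
  α_5 = 6: Horner steps 10 → 9 → 1, so m(6) = 1.
Codeword c = [1, 5, 8, 8, 1] ∈ F_11^5.


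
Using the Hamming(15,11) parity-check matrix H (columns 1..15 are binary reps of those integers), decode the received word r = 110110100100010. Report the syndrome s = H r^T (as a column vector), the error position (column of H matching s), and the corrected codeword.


s = (0, 0, 0, 1)^T, error position = 1, corrected codeword c = 010110100100010

Compute s = H r^T mod 2 one row at a time:
  s_1 = 0 + 0 + 1 + 0 + 0 + 0 + 1 + 0 = 2 ≡ 0 (mod 2).
  s_2 = 1 + 1 + 0 + 1 + 0 + 0 + 1 + 0 = 4 ≡ 0 (mod 2).
  s_3 = 1 + 0 + 0 + 1 + 1 + 0 + 1 + 0 = 4 ≡ 0 (mod 2).
  s_4 = 1 + 0 + 1 + 1 + 0 + 0 + 0 + 0 = 3 ≡ 1 (mod 2).
s = (0, 0, 0, 1)^T — this equals column 1 of H (binary 0001), so error is at position 1.
Correct: flip bit 1 of r = 110110100100010 to get c = 010110100100010.


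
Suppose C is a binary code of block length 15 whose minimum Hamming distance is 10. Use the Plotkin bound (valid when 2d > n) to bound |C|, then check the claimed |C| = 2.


Plotkin bound M ≤ 4; given |C| = 2 ≤ bound (satisfied).

Check applicability: 2d = 20, n = 15.
2d − n = 5 > 0, so Plotkin applies.
Compute d/(2d−n) = 10/5 ≈ 2.0000.
⌊d/(2d−n)⌋ = 2.
Plotkin bound: M ≤ 2·2 = 4.
Given |C| = 2, check: satisfied.
This |C| is below the Plotkin bound.


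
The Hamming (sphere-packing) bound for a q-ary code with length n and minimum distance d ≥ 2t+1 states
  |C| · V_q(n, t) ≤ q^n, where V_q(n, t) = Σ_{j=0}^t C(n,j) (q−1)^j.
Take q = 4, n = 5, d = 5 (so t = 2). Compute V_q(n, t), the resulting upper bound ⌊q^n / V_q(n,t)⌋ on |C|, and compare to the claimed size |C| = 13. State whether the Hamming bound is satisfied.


V_q(n, t) = 106, q^n = 1024, Hamming bound = 9, |C| = 13 > bound (violated).

Step 1: Compute V_q(n, t) = Σ_{j=0}^2 C(n, j) (q−1)^j.
  j = 0: C(5,0)·(3)^0 = 1·1 = 1.
  j = 1: C(5,1)·(3)^1 = 5·3 = 15.
  j = 2: C(5,2)·(3)^2 = 10·9 = 90.
  V_q(n, t) = 1 + 15 + 90 = 106.
Step 2: q^n = 4^5 = 1024.
Step 3: Hamming bound ⌊q^n / V_q(n,t)⌋ = ⌊1024/106⌋ = 9.
Step 4: Compare |C| = 13 to 9: violated.
The claimed |C| lies above the Hamming bound, so no 4-ary code of length 5 with d ≥ 5 can have 13 codewords.


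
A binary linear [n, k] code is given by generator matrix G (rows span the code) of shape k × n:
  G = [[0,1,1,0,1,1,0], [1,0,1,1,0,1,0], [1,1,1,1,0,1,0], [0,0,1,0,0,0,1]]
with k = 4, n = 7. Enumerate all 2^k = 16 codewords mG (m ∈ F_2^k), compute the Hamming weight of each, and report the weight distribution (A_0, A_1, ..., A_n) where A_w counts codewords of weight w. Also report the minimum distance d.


Weight distribution: A_0 = 1, A_1 = 1, A_2 = 1, A_3 = 4, A_4 = 5, A_5 = 3, A_6 = 1. Minimum distance d = 1.

Enumerate all 2^4 = 16 messages m ∈ F_2^4.
For each, compute codeword c = mG in F_2^7, then tally its weight.
  m = 0000 → c = 0000000, weight = 0.
  m = 1000 → c = 0110110, weight = 4.
  m = 0100 → c = 1011010, weight = 4.
  m = 1100 → c = 1101100, weight = 4.
  m = 0010 → c = 1111010, weight = 5.
  m = 1010 → c = 1001100, weight = 3.
  m = 0110 → c = 0100000, weight = 1.
  m = 1110 → c = 0010110, weight = 3.
  m = 0001 → c = 0010001, weight = 2.
  m = 1001 → c = 0100111, weight = 4.
  m = 0101 → c = 1001011, weight = 4.
  m = 1101 → c = 1111101, weight = 6.
  m = 0011 → c = 1101011, weight = 5.
  m = 1011 → c = 1011101, weight = 5.
  m = 0111 → c = 0110001, weight = 3.
  m = 1111 → c = 0000111, weight = 3.
Tally weights:
  weight 0: 1 codewords.
  weight 1: 1 codewords.
  weight 2: 1 codewords.
  weight 3: 4 codewords.
  weight 4: 5 codewords.
  weight 5: 3 codewords.
  weight 6: 1 codewords.
Minimum distance d = smallest w > 0 with A_w > 0 = 1.
Sanity: Σ A_w = 16 = 2^4 = 16 ✓.


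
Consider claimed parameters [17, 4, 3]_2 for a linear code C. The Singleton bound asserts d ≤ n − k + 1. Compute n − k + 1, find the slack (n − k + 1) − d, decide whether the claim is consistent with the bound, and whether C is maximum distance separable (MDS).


Singleton RHS = n − k + 1 = 14, slack = 11, bound satisfied, not MDS.

Singleton bound: d ≤ n − k + 1.
Here n = 17, k = 4, so n − k + 1 = 14.
Given d = 3, check d ≤ 14: YES.
Slack = (n − k + 1) − d = 11.
The code is NOT MDS (slack = 11 > 0).
Description: the claimed parameters are [17, 4, 3]_2; such a code would be non-MDS.


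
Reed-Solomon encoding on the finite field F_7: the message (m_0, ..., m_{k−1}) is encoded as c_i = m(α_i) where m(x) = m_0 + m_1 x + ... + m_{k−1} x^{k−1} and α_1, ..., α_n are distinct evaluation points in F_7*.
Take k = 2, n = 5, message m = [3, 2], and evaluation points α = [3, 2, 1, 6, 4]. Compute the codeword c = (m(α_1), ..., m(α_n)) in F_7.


c = [2, 0, 5, 1, 4]

Message polynomial: m(x) = 3 + 2·x (mod 7).
For each evaluation point α_i, compute m(α_i) mod 7:
  α_1 = 3: Horner steps 2 → 2, so m(3) = 2.
  α_2 = 2: Horner steps 2 → 0, so m(2) = 0.
  α_3 = 1: Horner steps 2 → 5, so m(1) = 5.
  α_4 = 6: Horner steps 2 → 1, so m(6) = 1.
  α_5 = 4: Horner steps 2 → 4, so m(4) = 4.
Codeword c = [2, 0, 5, 1, 4] ∈ F_7^5.


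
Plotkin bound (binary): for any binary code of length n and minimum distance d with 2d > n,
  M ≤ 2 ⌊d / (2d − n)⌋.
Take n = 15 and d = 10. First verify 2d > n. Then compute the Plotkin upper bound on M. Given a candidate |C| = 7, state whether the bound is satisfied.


Plotkin bound M ≤ 4; given |C| = 7 > bound (violated).

Check applicability: 2d = 20, n = 15.
2d − n = 5 > 0, so Plotkin applies.
Compute d/(2d−n) = 10/5 ≈ 2.0000.
⌊d/(2d−n)⌋ = 2.
Plotkin bound: M ≤ 2·2 = 4.
Given |C| = 7, check: VIOLATED.
This |C| is above the Plotkin bound, so no binary code with n = 15, d = 10 and 7 codewords exists.


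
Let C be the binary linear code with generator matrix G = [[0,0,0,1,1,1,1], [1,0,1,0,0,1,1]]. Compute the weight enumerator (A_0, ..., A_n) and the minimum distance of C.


Weight distribution: A_0 = 1, A_4 = 3. Minimum distance d = 4.

Enumerate all 2^2 = 4 messages m ∈ F_2^2.
For each, compute codeword c = mG in F_2^7, then tally its weight.
  m = 00 → c = 0000000, weight = 0.
  m = 10 → c = 0001111, weight = 4.
  m = 01 → c = 1010011, weight = 4.
  m = 11 → c = 1011100, weight = 4.
Tally weights:
  weight 0: 1 codewords.
  weight 4: 3 codewords.
Minimum distance d = smallest w > 0 with A_w > 0 = 4.
Sanity: Σ A_w = 4 = 2^2 = 4 ✓.


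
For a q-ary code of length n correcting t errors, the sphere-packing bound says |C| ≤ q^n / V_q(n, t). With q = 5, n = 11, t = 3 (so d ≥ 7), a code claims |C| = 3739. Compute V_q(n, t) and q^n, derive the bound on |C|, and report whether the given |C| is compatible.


V_q(n, t) = 11485, q^n = 48828125, Hamming bound = 4251, |C| = 3739 ≤ bound (satisfied).

Step 1: Compute V_q(n, t) = Σ_{j=0}^3 C(n, j) (q−1)^j.
  j = 0: C(11,0)·(4)^0 = 1·1 = 1.
  j = 1: C(11,1)·(4)^1 = 11·4 = 44.
  j = 2: C(11,2)·(4)^2 = 55·16 = 880.
  j = 3: C(11,3)·(4)^3 = 165·64 = 10560.
  V_q(n, t) = 1 + 44 + 880 + 10560 = 11485.
Step 2: q^n = 5^11 = 48828125.
Step 3: Hamming bound ⌊q^n / V_q(n,t)⌋ = ⌊48828125/11485⌋ = 4251.
Step 4: Compare |C| = 3739 to 4251: satisfied.
The claimed |C| lies below the Hamming bound.


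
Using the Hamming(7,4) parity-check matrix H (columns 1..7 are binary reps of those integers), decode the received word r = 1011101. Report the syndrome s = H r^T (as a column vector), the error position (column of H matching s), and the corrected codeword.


s = (1, 0, 0)^T, error position = 4, corrected codeword c = 1010101

Compute s = H r^T mod 2 one row at a time:
  s_1 = 1 + 1 + 0 + 1 = 3 ≡ 1 (mod 2).
  s_2 = 0 + 1 + 0 + 1 = 2 ≡ 0 (mod 2).
  s_3 = 1 + 1 + 1 + 1 = 4 ≡ 0 (mod 2).
s = (1, 0, 0)^T — this equals column 4 of H (binary 100), so error is at position 4.
Correct: flip bit 4 of r = 1011101 to get c = 1010101.


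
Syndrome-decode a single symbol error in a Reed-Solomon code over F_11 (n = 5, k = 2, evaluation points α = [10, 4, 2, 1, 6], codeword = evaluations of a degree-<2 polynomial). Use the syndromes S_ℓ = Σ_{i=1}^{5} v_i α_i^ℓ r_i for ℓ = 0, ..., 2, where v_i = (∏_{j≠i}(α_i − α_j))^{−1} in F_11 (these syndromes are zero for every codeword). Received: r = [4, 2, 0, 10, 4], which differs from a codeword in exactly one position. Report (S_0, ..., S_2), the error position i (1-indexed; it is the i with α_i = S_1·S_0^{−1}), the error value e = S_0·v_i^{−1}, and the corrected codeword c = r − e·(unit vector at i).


S = (7, 4, 7), error at position 1, error magnitude e = 7, c = [8, 2, 0, 10, 4].

Step 1: column multipliers v_i = (∏_{j≠i}(α_i − α_j))^{−1} mod 11.
  i = 1 (α = 10): (10−4)(10−2)(10−1)(10−6) = 6·8·9·4 = 1728 ≡ 1, so v_1 = 1^{−1} = 1 (mod 11).
  i = 2 (α = 4): (4−10)(4−2)(4−1)(4−6) = (−6)·2·3·(−2) = 72 ≡ 6, so v_2 = 6^{−1} = 2 (mod 11).
  i = 3 (α = 2): (2−10)(2−4)(2−1)(2−6) = (−8)·(−2)·1·(−4) = −64 ≡ 2, so v_3 = 2^{−1} = 6 (mod 11).
  i = 4 (α = 1): (1−10)(1−4)(1−2)(1−6) = (−9)·(−3)·(−1)·(−5) = 135 ≡ 3, so v_4 = 3^{−1} = 4 (mod 11).
  i = 5 (α = 6): (6−10)(6−4)(6−2)(6−1) = (−4)·2·4·5 = −160 ≡ 5, so v_5 = 5^{−1} = 9 (mod 11).
  v = [1, 2, 6, 4, 9].
Step 2: syndromes of r = [4, 2, 0, 10, 4] (all sums mod 11).
  S_0 = Σ v_i r_i = 1·4 + 2·2 + 6·0 + 4·10 + 9·4 = 84 ≡ 7.
  S_1 = Σ v_i α_i r_i = 1·10·4 + 2·4·2 + 6·2·0 + 4·1·10 + 9·6·4 = 312 ≡ 4.
  α_i^2 mod 11 = [1, 5, 4, 1, 3].
  S_2 = Σ v_i α_i^2 r_i = 1·1·4 + 2·5·2 + 6·4·0 + 4·1·10 + 9·3·4 = 172 ≡ 7.
  S = (7, 4, 7) ≠ 0, so r is not a codeword (an error is present).
Step 3: locate the error. For a single error e at position i, S_ℓ = v_i·e·α_i^ℓ, so α_err = S_1/S_0.
  S_0^{−1} = 7^{−1} = 8 (mod 11), so α_err = 4·8 = 32 ≡ 10 = α_1. Error position i = 1.
  Consistency check: S_2/S_1 = 7·3 = 21 ≡ 10 = α_err ✓ (single-error assumption holds).
Step 4: error magnitude e = S_0/v_1 = S_0·∏_{j≠1}(α_1 − α_j) = 7·1 = 7 ≡ 7 (mod 11).
Step 5: correct position 1: c_1 = r_1 − e = 4 − 7 ≡ 8 (mod 11). Hence c = [8, 2, 0, 10, 4].
  Check: interpolating c through the α_i gives m(x) = 9 + 1·x (degree < 2) with m(α_i) = c_i for every i, so c is indeed a codeword.


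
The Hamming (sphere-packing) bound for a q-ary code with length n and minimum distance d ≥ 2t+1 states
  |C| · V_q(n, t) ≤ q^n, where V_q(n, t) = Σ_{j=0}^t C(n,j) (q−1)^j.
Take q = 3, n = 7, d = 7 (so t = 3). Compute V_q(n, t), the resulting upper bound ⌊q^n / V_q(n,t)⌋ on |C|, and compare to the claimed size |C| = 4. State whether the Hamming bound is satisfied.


V_q(n, t) = 379, q^n = 2187, Hamming bound = 5, |C| = 4 ≤ bound (satisfied).

Step 1: Compute V_q(n, t) = Σ_{j=0}^3 C(n, j) (q−1)^j.
  j = 0: C(7,0)·(2)^0 = 1·1 = 1.
  j = 1: C(7,1)·(2)^1 = 7·2 = 14.
  j = 2: C(7,2)·(2)^2 = 21·4 = 84.
  j = 3: C(7,3)·(2)^3 = 35·8 = 280.
  V_q(n, t) = 1 + 14 + 84 + 280 = 379.
Step 2: q^n = 3^7 = 2187.
Step 3: Hamming bound ⌊q^n / V_q(n,t)⌋ = ⌊2187/379⌋ = 5.
Step 4: Compare |C| = 4 to 5: satisfied.
The claimed |C| lies below the Hamming bound.


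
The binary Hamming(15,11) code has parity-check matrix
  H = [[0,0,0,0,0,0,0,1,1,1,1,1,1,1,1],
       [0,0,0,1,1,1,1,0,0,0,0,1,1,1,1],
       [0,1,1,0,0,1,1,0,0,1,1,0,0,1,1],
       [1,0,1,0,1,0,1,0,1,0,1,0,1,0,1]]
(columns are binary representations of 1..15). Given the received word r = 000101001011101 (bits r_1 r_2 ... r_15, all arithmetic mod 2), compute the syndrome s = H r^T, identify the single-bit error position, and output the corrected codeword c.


s = (1, 1, 1, 0)^T, error position = 14, corrected codeword c = 000101001011111

Compute s = H r^T mod 2 one row at a time:
  s_1 = 0 + 1 + 0 + 1 + 1 + 1 + 0 + 1 = 5 ≡ 1 (mod 2).
  s_2 = 1 + 0 + 1 + 0 + 1 + 1 + 0 + 1 = 5 ≡ 1 (mod 2).
  s_3 = 0 + 0 + 1 + 0 + 0 + 1 + 0 + 1 = 3 ≡ 1 (mod 2).
  s_4 = 0 + 0 + 0 + 0 + 1 + 1 + 1 + 1 = 4 ≡ 0 (mod 2).
s = (1, 1, 1, 0)^T — this equals column 14 of H (binary 1110), so error is at position 14.
Correct: flip bit 14 of r = 000101001011101 to get c = 000101001011111.


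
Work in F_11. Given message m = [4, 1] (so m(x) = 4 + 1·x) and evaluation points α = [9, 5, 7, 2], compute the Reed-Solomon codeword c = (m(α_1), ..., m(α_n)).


c = [2, 9, 0, 6]

Message polynomial: m(x) = 4 + 1·x (mod 11).
For each evaluation point α_i, compute m(α_i) mod 11:
  α_1 = 9: Horner steps 1 → 2, so m(9) = 2.
  α_2 = 5: Horner steps 1 → 9, so m(5) = 9.
  α_3 = 7: Horner steps 1 → 0, so m(7) = 0.
  α_4 = 2: Horner steps 1 → 6, so m(2) = 6.
Codeword c = [2, 9, 0, 6] ∈ F_11^4.


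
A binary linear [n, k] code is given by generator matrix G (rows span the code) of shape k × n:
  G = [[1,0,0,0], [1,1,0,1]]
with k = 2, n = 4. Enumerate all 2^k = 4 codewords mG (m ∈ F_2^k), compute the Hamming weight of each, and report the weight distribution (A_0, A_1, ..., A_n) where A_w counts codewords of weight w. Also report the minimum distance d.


Weight distribution: A_0 = 1, A_1 = 1, A_2 = 1, A_3 = 1. Minimum distance d = 1.

Enumerate all 2^2 = 4 messages m ∈ F_2^2.
For each, compute codeword c = mG in F_2^4, then tally its weight.
  m = 00 → c = 0000, weight = 0.
  m = 10 → c = 1000, weight = 1.
  m = 01 → c = 1101, weight = 3.
  m = 11 → c = 0101, weight = 2.
Tally weights:
  weight 0: 1 codewords.
  weight 1: 1 codewords.
  weight 2: 1 codewords.
  weight 3: 1 codewords.
Minimum distance d = smallest w > 0 with A_w > 0 = 1.
Sanity: Σ A_w = 4 = 2^2 = 4 ✓.


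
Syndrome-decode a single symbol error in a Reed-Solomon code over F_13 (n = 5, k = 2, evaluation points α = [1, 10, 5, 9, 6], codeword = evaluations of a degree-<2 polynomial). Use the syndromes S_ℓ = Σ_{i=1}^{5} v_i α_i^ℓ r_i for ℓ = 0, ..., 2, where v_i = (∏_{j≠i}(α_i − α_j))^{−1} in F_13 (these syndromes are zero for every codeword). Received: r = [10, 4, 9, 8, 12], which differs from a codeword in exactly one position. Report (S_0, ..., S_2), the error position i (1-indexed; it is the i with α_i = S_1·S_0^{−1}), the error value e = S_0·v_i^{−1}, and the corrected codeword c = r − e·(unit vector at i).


S = (10, 9, 12), error at position 2, error magnitude e = 6, c = [10, 11, 9, 8, 12].

Step 1: column multipliers v_i = (∏_{j≠i}(α_i − α_j))^{−1} mod 13.
  i = 1 (α = 1): (1−10)(1−5)(1−9)(1−6) = (−9)·(−4)·(−8)·(−5) = 1440 ≡ 10, so v_1 = 10^{−1} = 4 (mod 13).
  i = 2 (α = 10): (10−1)(10−5)(10−9)(10−6) = 9·5·1·4 = 180 ≡ 11, so v_2 = 11^{−1} = 6 (mod 13).
  i = 3 (α = 5): (5−1)(5−10)(5−9)(5−6) = 4·(−5)·(−4)·(−1) = −80 ≡ 11, so v_3 = 11^{−1} = 6 (mod 13).
  i = 4 (α = 9): (9−1)(9−10)(9−5)(9−6) = 8·(−1)·4·3 = −96 ≡ 8, so v_4 = 8^{−1} = 5 (mod 13).
  i = 5 (α = 6): (6−1)(6−10)(6−5)(6−9) = 5·(−4)·1·(−3) = 60 ≡ 8, so v_5 = 8^{−1} = 5 (mod 13).
  v = [4, 6, 6, 5, 5].
Step 2: syndromes of r = [10, 4, 9, 8, 12] (all sums mod 13).
  S_0 = Σ v_i r_i = 4·10 + 6·4 + 6·9 + 5·8 + 5·12 = 218 ≡ 10.
  S_1 = Σ v_i α_i r_i = 4·1·10 + 6·10·4 + 6·5·9 + 5·9·8 + 5·6·12 = 1270 ≡ 9.
  α_i^2 mod 13 = [1, 9, 12, 3, 10].
  S_2 = Σ v_i α_i^2 r_i = 4·1·10 + 6·9·4 + 6·12·9 + 5·3·8 + 5·10·12 = 1624 ≡ 12.
  S = (10, 9, 12) ≠ 0, so r is not a codeword (an error is present).
Step 3: locate the error. For a single error e at position i, S_ℓ = v_i·e·α_i^ℓ, so α_err = S_1/S_0.
  S_0^{−1} = 10^{−1} = 4 (mod 13), so α_err = 9·4 = 36 ≡ 10 = α_2. Error position i = 2.
  Consistency check: S_2/S_1 = 12·3 = 36 ≡ 10 = α_err ✓ (single-error assumption holds).
Step 4: error magnitude e = S_0/v_2 = S_0·∏_{j≠2}(α_2 − α_j) = 10·11 = 110 ≡ 6 (mod 13).
Step 5: correct position 2: c_2 = r_2 − e = 4 − 6 ≡ 11 (mod 13). Hence c = [10, 11, 9, 8, 12].
  Check: interpolating c through the α_i gives m(x) = 7 + 3·x (degree < 2) with m(α_i) = c_i for every i, so c is indeed a codeword.


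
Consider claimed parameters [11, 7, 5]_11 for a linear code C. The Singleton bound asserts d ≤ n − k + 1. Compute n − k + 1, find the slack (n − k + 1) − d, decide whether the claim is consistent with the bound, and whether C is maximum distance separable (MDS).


Singleton RHS = n − k + 1 = 5, slack = 0, bound satisfied, MDS.

Singleton bound: d ≤ n − k + 1.
Here n = 11, k = 7, so n − k + 1 = 5.
Given d = 5, check d ≤ 5: YES.
Slack = (n − k + 1) − d = 0.
The code is MDS (slack = 0).
Description: the claimed parameters are [11, 7, 5]_11; such a code would be MDS (meets Singleton bound).


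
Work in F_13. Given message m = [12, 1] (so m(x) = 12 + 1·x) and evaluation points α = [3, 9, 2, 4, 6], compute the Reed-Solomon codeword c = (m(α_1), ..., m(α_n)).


c = [2, 8, 1, 3, 5]

Message polynomial: m(x) = 12 + 1·x (mod 13).
For each evaluation point α_i, compute m(α_i) mod 13:
  α_1 = 3: Horner steps 1 → 2, so m(3) = 2.
  α_2 = 9: Horner steps 1 → 8, so m(9) = 8.
  α_3 = 2: Horner steps 1 → 1, so m(2) = 1.
  α_4 = 4: Horner steps 1 → 3, so m(4) = 3.
  α_5 = 6: Horner steps 1 → 5, so m(6) = 5.
Codeword c = [2, 8, 1, 3, 5] ∈ F_13^5.


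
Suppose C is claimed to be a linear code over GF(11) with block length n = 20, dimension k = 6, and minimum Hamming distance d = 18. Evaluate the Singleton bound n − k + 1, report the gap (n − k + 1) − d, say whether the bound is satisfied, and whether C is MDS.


Singleton RHS = n − k + 1 = 15, slack = -3, bound violated (no such code; not MDS).

Singleton bound: d ≤ n − k + 1.
Here n = 20, k = 6, so n − k + 1 = 15.
Given d = 18, check d ≤ 15: NO.
Slack = (n − k + 1) − d = -3.
The slack is negative: d = 18 exceeds n − k + 1 = 15 by 3, so the Singleton bound is violated and no linear [20, 6, 18]_11 code can exist. In particular it is not MDS (MDS requires d = n − k + 1 exactly).
Description: the claimed parameters are [20, 6, 18]_11; such a code would be impossible (violates the Singleton bound).


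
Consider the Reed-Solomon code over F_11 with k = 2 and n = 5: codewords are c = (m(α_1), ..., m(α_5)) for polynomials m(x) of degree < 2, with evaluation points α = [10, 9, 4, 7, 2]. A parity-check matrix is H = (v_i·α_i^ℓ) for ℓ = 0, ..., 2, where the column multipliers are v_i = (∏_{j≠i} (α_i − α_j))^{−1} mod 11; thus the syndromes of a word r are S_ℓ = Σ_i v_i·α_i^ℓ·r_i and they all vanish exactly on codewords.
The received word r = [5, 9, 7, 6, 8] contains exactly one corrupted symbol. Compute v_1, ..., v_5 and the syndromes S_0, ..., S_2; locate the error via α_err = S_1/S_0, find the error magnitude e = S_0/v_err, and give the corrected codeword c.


S = (7, 3, 6), error at position 5, error magnitude e = 4, c = [5, 9, 7, 6, 4].

Step 1: column multipliers v_i = (∏_{j≠i}(α_i − α_j))^{−1} mod 11.
  i = 1 (α = 10): (10−9)(10−4)(10−7)(10−2) = 1·6·3·8 = 144 ≡ 1, so v_1 = 1^{−1} = 1 (mod 11).
  i = 2 (α = 9): (9−10)(9−4)(9−7)(9−2) = (−1)·5·2·7 = −70 ≡ 7, so v_2 = 7^{−1} = 8 (mod 11).
  i = 3 (α = 4): (4−10)(4−9)(4−7)(4−2) = (−6)·(−5)·(−3)·2 = −180 ≡ 7, so v_3 = 7^{−1} = 8 (mod 11).
  i = 4 (α = 7): (7−10)(7−9)(7−4)(7−2) = (−3)·(−2)·3·5 = 90 ≡ 2, so v_4 = 2^{−1} = 6 (mod 11).
  i = 5 (α = 2): (2−10)(2−9)(2−4)(2−7) = (−8)·(−7)·(−2)·(−5) = 560 ≡ 10, so v_5 = 10^{−1} = 10 (mod 11).
  v = [1, 8, 8, 6, 10].
Step 2: syndromes of r = [5, 9, 7, 6, 8] (all sums mod 11).
  S_0 = Σ v_i r_i = 1·5 + 8·9 + 8·7 + 6·6 + 10·8 = 249 ≡ 7.
  S_1 = Σ v_i α_i r_i = 1·10·5 + 8·9·9 + 8·4·7 + 6·7·6 + 10·2·8 = 1334 ≡ 3.
  α_i^2 mod 11 = [1, 4, 5, 5, 4].
  S_2 = Σ v_i α_i^2 r_i = 1·1·5 + 8·4·9 + 8·5·7 + 6·5·6 + 10·4·8 = 1073 ≡ 6.
  S = (7, 3, 6) ≠ 0, so r is not a codeword (an error is present).
Step 3: locate the error. For a single error e at position i, S_ℓ = v_i·e·α_i^ℓ, so α_err = S_1/S_0.
  S_0^{−1} = 7^{−1} = 8 (mod 11), so α_err = 3·8 = 24 ≡ 2 = α_5. Error position i = 5.
  Consistency check: S_2/S_1 = 6·4 = 24 ≡ 2 = α_err ✓ (single-error assumption holds).
Step 4: error magnitude e = S_0/v_5 = S_0·∏_{j≠5}(α_5 − α_j) = 7·10 = 70 ≡ 4 (mod 11).
Step 5: correct position 5: c_5 = r_5 − e = 8 − 4 ≡ 4 (mod 11). Hence c = [5, 9, 7, 6, 4].
  Check: interpolating c through the α_i gives m(x) = 1 + 7·x (degree < 2) with m(α_i) = c_i for every i, so c is indeed a codeword.


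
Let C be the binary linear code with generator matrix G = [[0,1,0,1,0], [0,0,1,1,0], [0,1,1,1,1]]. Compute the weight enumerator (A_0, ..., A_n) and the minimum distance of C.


Weight distribution: A_0 = 1, A_2 = 6, A_4 = 1. Minimum distance d = 2.

Enumerate all 2^3 = 8 messages m ∈ F_2^3.
For each, compute codeword c = mG in F_2^5, then tally its weight.
  m = 000 → c = 00000, weight = 0.
  m = 100 → c = 01010, weight = 2.
  m = 010 → c = 00110, weight = 2.
  m = 110 → c = 01100, weight = 2.
  m = 001 → c = 01111, weight = 4.
  m = 101 → c = 00101, weight = 2.
  m = 011 → c = 01001, weight = 2.
  m = 111 → c = 00011, weight = 2.
Tally weights:
  weight 0: 1 codewords.
  weight 2: 6 codewords.
  weight 4: 1 codewords.
Minimum distance d = smallest w > 0 with A_w > 0 = 2.
Sanity: Σ A_w = 8 = 2^3 = 8 ✓.


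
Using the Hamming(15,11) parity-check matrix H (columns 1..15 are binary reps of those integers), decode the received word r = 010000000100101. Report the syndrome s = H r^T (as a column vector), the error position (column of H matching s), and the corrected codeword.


s = (1, 0, 1, 0)^T, error position = 10, corrected codeword c = 010000000000101

Compute s = H r^T mod 2 one row at a time:
  s_1 = 0 + 0 + 1 + 0 + 0 + 1 + 0 + 1 = 3 ≡ 1 (mod 2).
  s_2 = 0 + 0 + 0 + 0 + 0 + 1 + 0 + 1 = 2 ≡ 0 (mod 2).
  s_3 = 1 + 0 + 0 + 0 + 1 + 0 + 0 + 1 = 3 ≡ 1 (mod 2).
  s_4 = 0 + 0 + 0 + 0 + 0 + 0 + 1 + 1 = 2 ≡ 0 (mod 2).
s = (1, 0, 1, 0)^T — this equals column 10 of H (binary 1010), so error is at position 10.
Correct: flip bit 10 of r = 010000000100101 to get c = 010000000000101.


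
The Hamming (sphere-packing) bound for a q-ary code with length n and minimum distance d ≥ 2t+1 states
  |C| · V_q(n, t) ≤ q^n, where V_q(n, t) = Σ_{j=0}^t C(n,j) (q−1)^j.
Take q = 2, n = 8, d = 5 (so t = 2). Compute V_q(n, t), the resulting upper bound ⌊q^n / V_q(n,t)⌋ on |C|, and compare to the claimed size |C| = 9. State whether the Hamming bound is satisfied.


V_q(n, t) = 37, q^n = 256, Hamming bound = 6, |C| = 9 > bound (violated).

Step 1: Compute V_q(n, t) = Σ_{j=0}^2 C(n, j) (q−1)^j.
  j = 0: C(8,0)·(1)^0 = 1·1 = 1.
  j = 1: C(8,1)·(1)^1 = 8·1 = 8.
  j = 2: C(8,2)·(1)^2 = 28·1 = 28.
  V_q(n, t) = 1 + 8 + 28 = 37.
Step 2: q^n = 2^8 = 256.
Step 3: Hamming bound ⌊q^n / V_q(n,t)⌋ = ⌊256/37⌋ = 6.
Step 4: Compare |C| = 9 to 6: violated.
The claimed |C| lies above the Hamming bound, so no 2-ary code of length 8 with d ≥ 5 can have 9 codewords.


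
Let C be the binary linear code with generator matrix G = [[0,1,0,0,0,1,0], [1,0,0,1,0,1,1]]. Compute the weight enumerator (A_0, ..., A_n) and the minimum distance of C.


Weight distribution: A_0 = 1, A_2 = 1, A_4 = 2. Minimum distance d = 2.

Enumerate all 2^2 = 4 messages m ∈ F_2^2.
For each, compute codeword c = mG in F_2^7, then tally its weight.
  m = 00 → c = 0000000, weight = 0.
  m = 10 → c = 0100010, weight = 2.
  m = 01 → c = 1001011, weight = 4.
  m = 11 → c = 1101001, weight = 4.
Tally weights:
  weight 0: 1 codewords.
  weight 2: 1 codewords.
  weight 4: 2 codewords.
Minimum distance d = smallest w > 0 with A_w > 0 = 2.
Sanity: Σ A_w = 4 = 2^2 = 4 ✓.


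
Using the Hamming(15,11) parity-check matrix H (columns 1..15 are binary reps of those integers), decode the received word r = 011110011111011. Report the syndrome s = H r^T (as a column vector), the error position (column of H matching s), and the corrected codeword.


s = (1, 1, 0, 1)^T, error position = 13, corrected codeword c = 011110011111111

Compute s = H r^T mod 2 one row at a time:
  s_1 = 1 + 1 + 1 + 1 + 1 + 0 + 1 + 1 = 7 ≡ 1 (mod 2).
  s_2 = 1 + 1 + 0 + 0 + 1 + 0 + 1 + 1 = 5 ≡ 1 (mod 2).
  s_3 = 1 + 1 + 0 + 0 + 1 + 1 + 1 + 1 = 6 ≡ 0 (mod 2).
  s_4 = 0 + 1 + 1 + 0 + 1 + 1 + 0 + 1 = 5 ≡ 1 (mod 2).
s = (1, 1, 0, 1)^T — this equals column 13 of H (binary 1101), so error is at position 13.
Correct: flip bit 13 of r = 011110011111011 to get c = 011110011111111.


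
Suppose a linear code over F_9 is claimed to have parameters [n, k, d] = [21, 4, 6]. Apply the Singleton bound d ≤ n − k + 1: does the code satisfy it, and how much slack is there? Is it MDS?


Singleton RHS = n − k + 1 = 18, slack = 12, bound satisfied, not MDS.

Singleton bound: d ≤ n − k + 1.
Here n = 21, k = 4, so n − k + 1 = 18.
Given d = 6, check d ≤ 18: YES.
Slack = (n − k + 1) − d = 12.
The code is NOT MDS (slack = 12 > 0).
Description: the claimed parameters are [21, 4, 6]_9; such a code would be non-MDS.


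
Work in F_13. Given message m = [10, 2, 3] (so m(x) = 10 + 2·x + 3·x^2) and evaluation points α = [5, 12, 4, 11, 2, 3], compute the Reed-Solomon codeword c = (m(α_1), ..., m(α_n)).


c = [4, 11, 1, 5, 0, 4]

Message polynomial: m(x) = 10 + 2·x + 3·x^2 (mod 13).
For each evaluation point α_i, compute m(α_i) mod 13:
  α_1 = 5: Horner steps 3 → 4 → 4, so m(5) = 4.
  α_2 = 12: Horner steps 3 → 12 → 11, so m(12) = 11.
  α_3 = 4: Horner steps 3 → 1 → 1, so m(4) = 1.
  α_4 = 11: Horner steps 3 → 9 → 5, so m(11) = 5.
  α_5 = 2: Horner steps 3 → 8 → 0, so m(2) = 0.
  α_6 = 3: Horner steps 3 → 11 → 4, so m(3) = 4.
Codeword c = [4, 11, 1, 5, 0, 4] ∈ F_13^6.


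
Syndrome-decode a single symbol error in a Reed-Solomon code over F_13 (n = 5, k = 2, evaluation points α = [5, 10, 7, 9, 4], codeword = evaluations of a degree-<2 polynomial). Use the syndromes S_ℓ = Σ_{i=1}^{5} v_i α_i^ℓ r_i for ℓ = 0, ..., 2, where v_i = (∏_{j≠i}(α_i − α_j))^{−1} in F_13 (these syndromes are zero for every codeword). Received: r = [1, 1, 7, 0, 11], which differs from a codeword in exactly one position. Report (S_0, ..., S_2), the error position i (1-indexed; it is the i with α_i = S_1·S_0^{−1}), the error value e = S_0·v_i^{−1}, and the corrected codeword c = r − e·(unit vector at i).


S = (2, 7, 5), error at position 2, error magnitude e = 11, c = [1, 3, 7, 0, 11].

Step 1: column multipliers v_i = (∏_{j≠i}(α_i − α_j))^{−1} mod 13.
  i = 1 (α = 5): (5−10)(5−7)(5−9)(5−4) = (−5)·(−2)·(−4)·1 = −40 ≡ 12, so v_1 = 12^{−1} = 12 (mod 13).
  i = 2 (α = 10): (10−5)(10−7)(10−9)(10−4) = 5·3·1·6 = 90 ≡ 12, so v_2 = 12^{−1} = 12 (mod 13).
  i = 3 (α = 7): (7−5)(7−10)(7−9)(7−4) = 2·(−3)·(−2)·3 = 36 ≡ 10, so v_3 = 10^{−1} = 4 (mod 13).
  i = 4 (α = 9): (9−5)(9−10)(9−7)(9−4) = 4·(−1)·2·5 = −40 ≡ 12, so v_4 = 12^{−1} = 12 (mod 13).
  i = 5 (α = 4): (4−5)(4−10)(4−7)(4−9) = (−1)·(−6)·(−3)·(−5) = 90 ≡ 12, so v_5 = 12^{−1} = 12 (mod 13).
  v = [12, 12, 4, 12, 12].
Step 2: syndromes of r = [1, 1, 7, 0, 11] (all sums mod 13).
  S_0 = Σ v_i r_i = 12·1 + 12·1 + 4·7 + 12·0 + 12·11 = 184 ≡ 2.
  S_1 = Σ v_i α_i r_i = 12·5·1 + 12·10·1 + 4·7·7 + 12·9·0 + 12·4·11 = 904 ≡ 7.
  α_i^2 mod 13 = [12, 9, 10, 3, 3].
  S_2 = Σ v_i α_i^2 r_i = 12·12·1 + 12·9·1 + 4·10·7 + 12·3·0 + 12·3·11 = 928 ≡ 5.
  S = (2, 7, 5) ≠ 0, so r is not a codeword (an error is present).
Step 3: locate the error. For a single error e at position i, S_ℓ = v_i·e·α_i^ℓ, so α_err = S_1/S_0.
  S_0^{−1} = 2^{−1} = 7 (mod 13), so α_err = 7·7 = 49 ≡ 10 = α_2. Error position i = 2.
  Consistency check: S_2/S_1 = 5·2 = 10 ≡ 10 = α_err ✓ (single-error assumption holds).
Step 4: error magnitude e = S_0/v_2 = S_0·∏_{j≠2}(α_2 − α_j) = 2·12 = 24 ≡ 11 (mod 13).
Step 5: correct position 2: c_2 = r_2 − e = 1 − 11 ≡ 3 (mod 13). Hence c = [1, 3, 7, 0, 11].
  Check: interpolating c through the α_i gives m(x) = 12 + 3·x (degree < 2) with m(α_i) = c_i for every i, so c is indeed a codeword.


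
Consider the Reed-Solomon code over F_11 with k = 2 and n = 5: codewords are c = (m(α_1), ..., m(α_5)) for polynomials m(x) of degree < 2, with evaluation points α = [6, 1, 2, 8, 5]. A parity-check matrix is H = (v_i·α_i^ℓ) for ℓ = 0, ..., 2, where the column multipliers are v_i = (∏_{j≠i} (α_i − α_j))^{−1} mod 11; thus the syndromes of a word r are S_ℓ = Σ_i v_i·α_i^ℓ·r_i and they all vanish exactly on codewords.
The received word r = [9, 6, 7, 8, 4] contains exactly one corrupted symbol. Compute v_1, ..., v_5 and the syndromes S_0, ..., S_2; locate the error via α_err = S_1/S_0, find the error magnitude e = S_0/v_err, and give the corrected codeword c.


S = (8, 5, 10), error at position 3, error magnitude e = 7, c = [9, 6, 0, 8, 4].

Step 1: column multipliers v_i = (∏_{j≠i}(α_i − α_j))^{−1} mod 11.
  i = 1 (α = 6): (6−1)(6−2)(6−8)(6−5) = 5·4·(−2)·1 = −40 ≡ 4, so v_1 = 4^{−1} = 3 (mod 11).
  i = 2 (α = 1): (1−6)(1−2)(1−8)(1−5) = (−5)·(−1)·(−7)·(−4) = 140 ≡ 8, so v_2 = 8^{−1} = 7 (mod 11).
  i = 3 (α = 2): (2−6)(2−1)(2−8)(2−5) = (−4)·1·(−6)·(−3) = −72 ≡ 5, so v_3 = 5^{−1} = 9 (mod 11).
  i = 4 (α = 8): (8−6)(8−1)(8−2)(8−5) = 2·7·6·3 = 252 ≡ 10, so v_4 = 10^{−1} = 10 (mod 11).
  i = 5 (α = 5): (5−6)(5−1)(5−2)(5−8) = (−1)·4·3·(−3) = 36 ≡ 3, so v_5 = 3^{−1} = 4 (mod 11).
  v = [3, 7, 9, 10, 4].
Step 2: syndromes of r = [9, 6, 7, 8, 4] (all sums mod 11).
  S_0 = Σ v_i r_i = 3·9 + 7·6 + 9·7 + 10·8 + 4·4 = 228 ≡ 8.
  S_1 = Σ v_i α_i r_i = 3·6·9 + 7·1·6 + 9·2·7 + 10·8·8 + 4·5·4 = 1050 ≡ 5.
  α_i^2 mod 11 = [3, 1, 4, 9, 3].
  S_2 = Σ v_i α_i^2 r_i = 3·3·9 + 7·1·6 + 9·4·7 + 10·9·8 + 4·3·4 = 1143 ≡ 10.
  S = (8, 5, 10) ≠ 0, so r is not a codeword (an error is present).
Step 3: locate the error. For a single error e at position i, S_ℓ = v_i·e·α_i^ℓ, so α_err = S_1/S_0.
  S_0^{−1} = 8^{−1} = 7 (mod 11), so α_err = 5·7 = 35 ≡ 2 = α_3. Error position i = 3.
  Consistency check: S_2/S_1 = 10·9 = 90 ≡ 2 = α_err ✓ (single-error assumption holds).
Step 4: error magnitude e = S_0/v_3 = S_0·∏_{j≠3}(α_3 − α_j) = 8·5 = 40 ≡ 7 (mod 11).
Step 5: correct position 3: c_3 = r_3 − e = 7 − 7 ≡ 0 (mod 11). Hence c = [9, 6, 0, 8, 4].
  Check: interpolating c through the α_i gives m(x) = 1 + 5·x (degree < 2) with m(α_i) = c_i for every i, so c is indeed a codeword.


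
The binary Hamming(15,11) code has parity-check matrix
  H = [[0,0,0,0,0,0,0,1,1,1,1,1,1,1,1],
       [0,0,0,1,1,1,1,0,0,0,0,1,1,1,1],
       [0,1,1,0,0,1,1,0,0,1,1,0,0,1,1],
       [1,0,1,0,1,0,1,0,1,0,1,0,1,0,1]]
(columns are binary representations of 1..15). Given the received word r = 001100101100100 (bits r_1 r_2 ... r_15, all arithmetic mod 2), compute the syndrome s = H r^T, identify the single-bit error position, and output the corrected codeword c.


s = (1, 1, 1, 0)^T, error position = 14, corrected codeword c = 001100101100110

Compute s = H r^T mod 2 one row at a time:
  s_1 = 0 + 1 + 1 + 0 + 0 + 1 + 0 + 0 = 3 ≡ 1 (mod 2).
  s_2 = 1 + 0 + 0 + 1 + 0 + 1 + 0 + 0 = 3 ≡ 1 (mod 2).
  s_3 = 0 + 1 + 0 + 1 + 1 + 0 + 0 + 0 = 3 ≡ 1 (mod 2).
  s_4 = 0 + 1 + 0 + 1 + 1 + 0 + 1 + 0 = 4 ≡ 0 (mod 2).
s = (1, 1, 1, 0)^T — this equals column 14 of H (binary 1110), so error is at position 14.
Correct: flip bit 14 of r = 001100101100100 to get c = 001100101100110.


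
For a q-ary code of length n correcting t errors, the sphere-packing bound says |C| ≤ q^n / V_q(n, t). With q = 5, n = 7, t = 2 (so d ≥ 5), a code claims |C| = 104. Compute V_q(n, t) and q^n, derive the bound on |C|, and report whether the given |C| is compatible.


V_q(n, t) = 365, q^n = 78125, Hamming bound = 214, |C| = 104 ≤ bound (satisfied).

Step 1: Compute V_q(n, t) = Σ_{j=0}^2 C(n, j) (q−1)^j.
  j = 0: C(7,0)·(4)^0 = 1·1 = 1.
  j = 1: C(7,1)·(4)^1 = 7·4 = 28.
  j = 2: C(7,2)·(4)^2 = 21·16 = 336.
  V_q(n, t) = 1 + 28 + 336 = 365.
Step 2: q^n = 5^7 = 78125.
Step 3: Hamming bound ⌊q^n / V_q(n,t)⌋ = ⌊78125/365⌋ = 214.
Step 4: Compare |C| = 104 to 214: satisfied.
The claimed |C| lies below the Hamming bound.
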